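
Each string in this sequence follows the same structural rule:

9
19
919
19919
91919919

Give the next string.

1991991919919

This is a Fibonacci-style word recurrence s(k) = s(k−2)·s(k−1): e.g. 9·19 = 919.
So term 6 is 19919·91919919.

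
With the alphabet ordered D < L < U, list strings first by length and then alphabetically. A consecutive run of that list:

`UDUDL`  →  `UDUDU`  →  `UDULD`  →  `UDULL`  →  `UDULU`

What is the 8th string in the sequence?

UDUUU

Advancing 3 positions from UDULU through UDULU → UDUUD → UDUUL reaches term 8.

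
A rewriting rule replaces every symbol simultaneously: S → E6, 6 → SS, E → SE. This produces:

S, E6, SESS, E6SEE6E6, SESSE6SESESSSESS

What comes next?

Rewriting the 16 symbols of SESSE6SESESSSESS one by one yields E6 SE E6 E6 SE SS E6 SE E6 SE E6 E6 E6 SE E6 E6; concatenated:

E6SEE6E6SESSE6SEE6SEE6E6E6SEE6E6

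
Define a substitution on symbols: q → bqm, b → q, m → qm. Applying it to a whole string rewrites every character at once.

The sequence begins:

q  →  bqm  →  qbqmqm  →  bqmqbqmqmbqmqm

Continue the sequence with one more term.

Rewriting the 14 symbols of bqmqbqmqmbqmqm one by one yields q bqm qm bqm q bqm qm bqm qm q bqm qm bqm qm; concatenated:

qbqmqmbqmqbqmqmbqmqmqbqmqmbqmqm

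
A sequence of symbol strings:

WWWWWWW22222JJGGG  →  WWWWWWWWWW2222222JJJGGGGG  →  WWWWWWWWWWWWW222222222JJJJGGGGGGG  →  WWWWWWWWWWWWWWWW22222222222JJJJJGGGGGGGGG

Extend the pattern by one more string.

The n-th term is 3n+1 W's then 2n+1 2's then n J's then 2n-1 G's, where the shown terms are n = 2, 3, 4, 5.
Setting n = 6 gives 19, 13, 6, 11 characters in each block.

WWWWWWWWWWWWWWWWWWW2222222222222JJJJJJGGGGGGGGGGG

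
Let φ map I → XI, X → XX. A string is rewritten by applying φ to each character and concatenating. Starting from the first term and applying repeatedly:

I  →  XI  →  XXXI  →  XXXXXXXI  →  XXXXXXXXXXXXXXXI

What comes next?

Applying the rule to each of the 16 symbols of XXXXXXXXXXXXXXXI gives the pieces XX XX XX XX XX XX XX XX XX XX XX XX XX XX XX XI, which concatenate to the answer.

XXXXXXXXXXXXXXXXXXXXXXXXXXXXXXXI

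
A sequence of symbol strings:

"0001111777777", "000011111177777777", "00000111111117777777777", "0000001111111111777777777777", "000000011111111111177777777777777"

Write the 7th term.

Reading off run lengths: 0 runs 3, 4, 5, 6, 7; 1 runs 4, 6, 8, 10, 12; 7 runs 6, 8, 10, 12, 14 — each is linear in n, where the shown terms are n = 2, 3, 4, 5, 6.
Setting n = 8 gives 9, 16, 18 characters in each block.

0000000001111111111111111777777777777777777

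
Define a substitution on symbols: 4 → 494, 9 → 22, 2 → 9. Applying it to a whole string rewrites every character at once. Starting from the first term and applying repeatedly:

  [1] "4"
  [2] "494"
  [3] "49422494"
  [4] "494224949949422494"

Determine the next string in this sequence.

4942249499494224942222494224949949422494

Applying the rule to each of the 18 symbols of 494224949949422494 gives the pieces 494 22 494 9 9 494 22 494 22 22 494 22 494 9 9 494 22 494, which concatenate to the answer.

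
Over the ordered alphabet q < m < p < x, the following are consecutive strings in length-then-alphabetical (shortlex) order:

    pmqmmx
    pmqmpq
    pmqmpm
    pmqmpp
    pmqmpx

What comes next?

pmqmxq

Find the rightmost character of pmqmpx below x, bump it to the next letter, and reset everything to its right to q.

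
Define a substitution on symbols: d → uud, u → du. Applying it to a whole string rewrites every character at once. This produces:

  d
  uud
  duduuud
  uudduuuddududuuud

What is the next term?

φ(uudduuuddududuuud) expands symbol-by-symbol to du du uud uud du du du uud uud du uud du uud du du du uud; joining the 17 pieces gives the next term.

duduuuduuddududuuuduudduuudduuuddududuuud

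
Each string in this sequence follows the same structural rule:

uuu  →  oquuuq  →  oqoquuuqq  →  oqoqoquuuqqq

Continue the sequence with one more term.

Every step adds oq to the front and q to the end of the previous string.
Applying this once more to oqoqoquuuqqq:

oqoqoqoquuuqqqq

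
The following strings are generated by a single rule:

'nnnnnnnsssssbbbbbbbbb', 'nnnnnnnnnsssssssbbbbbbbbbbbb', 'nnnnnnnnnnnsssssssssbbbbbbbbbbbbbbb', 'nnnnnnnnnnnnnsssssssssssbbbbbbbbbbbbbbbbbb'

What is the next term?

nnnnnnnnnnnnnnnsssssssssssssbbbbbbbbbbbbbbbbbbbbb

Each string has the form n^{2n+3} s^{2n+1} b^{3n+3}, where the shown terms are n = 2, 3, 4, 5.
Setting n = 6 gives 15, 13, 21 characters in each block.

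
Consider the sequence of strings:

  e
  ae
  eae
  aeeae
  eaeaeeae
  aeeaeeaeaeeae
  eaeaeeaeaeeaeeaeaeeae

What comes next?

aeeaeeaeaeeaeeaeaeeaeaeeaeeaeaeeae

This is a Fibonacci-style word recurrence s(k) = s(k−2)·s(k−1): e.g. e·ae = eae.
Continuing: aeeaeeaeaeeae · eaeaeeaeaeeaeeaeaeeae gives term 8.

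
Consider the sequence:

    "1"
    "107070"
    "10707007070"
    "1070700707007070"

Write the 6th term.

10707007070070700707007070

Every step adds 07070 to the end: s(k+1) = s(k)·07070.
From 1070700707007070, 2 further steps: 1070700707007070 → 107070070700707007070 → (answer).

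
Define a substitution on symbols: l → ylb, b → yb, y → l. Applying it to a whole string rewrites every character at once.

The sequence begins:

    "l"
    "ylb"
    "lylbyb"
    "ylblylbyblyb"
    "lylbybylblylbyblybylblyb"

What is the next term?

Rewriting the 24 symbols of lylbybylblylbyblybylblyb one by one yields ylb l ylb yb l yb l ylb yb ylb l ylb yb l yb ylb l yb l ylb yb ylb l yb; concatenated:

ylblylbyblyblylbybylblylbyblybylblyblylbybylblyb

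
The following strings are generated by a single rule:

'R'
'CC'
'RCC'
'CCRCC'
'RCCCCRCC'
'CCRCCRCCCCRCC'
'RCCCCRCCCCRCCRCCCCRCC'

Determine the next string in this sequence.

Each term (from the third on) is the two preceding terms concatenated in order: term 3 = R·CC = RCC.
Continuing: CCRCCRCCCCRCC · RCCCCRCCCCRCCRCCCCRCC gives term 8.

CCRCCRCCCCRCCRCCCCRCCCCRCCRCCCCRCC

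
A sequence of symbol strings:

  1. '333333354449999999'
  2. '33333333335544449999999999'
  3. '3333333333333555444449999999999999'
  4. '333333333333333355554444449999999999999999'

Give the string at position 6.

3333333333333333333333555555444444449999999999999999999999

The n-th term is 3n+1 3's then n-1 5's then n+1 4's then 3n+1 9's, where the shown terms are n = 2, 3, 4, 5.
At n = 7 the blocks have lengths 22, 6, 8, 22.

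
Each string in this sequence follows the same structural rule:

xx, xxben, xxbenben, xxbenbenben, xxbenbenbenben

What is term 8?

xxbenbenbenbenbenbenben

The strings grow by a fixed suffix ben each time.
From xxbenbenbenben, 3 further steps: xxbenbenbenben → xxbenbenbenbenben → xxbenbenbenbenbenben → (answer).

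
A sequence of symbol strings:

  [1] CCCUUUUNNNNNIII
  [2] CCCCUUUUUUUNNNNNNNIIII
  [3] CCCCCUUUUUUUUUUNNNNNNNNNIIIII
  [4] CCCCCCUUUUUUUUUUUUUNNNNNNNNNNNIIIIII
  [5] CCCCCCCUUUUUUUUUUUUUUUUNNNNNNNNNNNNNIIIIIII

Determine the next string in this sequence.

Term n consists of n+2 C's, followed by 3n+1 U's, followed by 2n+3 N's, followed by n+2 I's (n = 1, 2, …).
At n = 6 the blocks have lengths 8, 19, 15, 8.

CCCCCCCCUUUUUUUUUUUUUUUUUUUNNNNNNNNNNNNNNNIIIIIIII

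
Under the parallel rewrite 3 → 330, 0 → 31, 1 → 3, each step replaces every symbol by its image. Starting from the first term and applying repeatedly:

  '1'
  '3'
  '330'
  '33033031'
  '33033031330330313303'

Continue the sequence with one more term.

330330313303303133033303303133033031330333033031330

Replace each of the 20 characters of 33033031330330313303 in place — 330 330 31 330 330 31 330 3 330 330 31 330 330 31 330 3 330 330 31 330 — and concatenate.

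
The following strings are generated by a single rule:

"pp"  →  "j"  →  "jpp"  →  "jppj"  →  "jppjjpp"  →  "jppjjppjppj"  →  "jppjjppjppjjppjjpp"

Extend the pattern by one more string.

jppjjppjppjjppjjppjppjjppjppj

From term 3 onward, concatenate the last term with the second-to-last: j·pp = jpp, jpp·j = jppj, …
Continuing: jppjjppjppjjppjjpp · jppjjppjppj gives term 8.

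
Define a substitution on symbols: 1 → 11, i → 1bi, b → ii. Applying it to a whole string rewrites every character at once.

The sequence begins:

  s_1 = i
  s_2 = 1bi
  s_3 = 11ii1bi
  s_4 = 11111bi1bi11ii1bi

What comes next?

Applying the rule to each of the 17 symbols of 11111bi1bi11ii1bi gives the pieces 11 11 11 11 11 ii 1bi 11 ii 1bi 11 11 1bi 1bi 11 ii 1bi, which concatenate to the answer.

1111111111ii1bi11ii1bi11111bi1bi11ii1bi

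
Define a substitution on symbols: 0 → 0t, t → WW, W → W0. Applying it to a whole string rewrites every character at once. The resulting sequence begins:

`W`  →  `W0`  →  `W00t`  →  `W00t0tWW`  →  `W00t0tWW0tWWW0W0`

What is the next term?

Replace each of the 16 characters of W00t0tWW0tWWW0W0 in place — W0 0t 0t WW 0t WW W0 W0 0t WW W0 W0 W0 0t W0 0t — and concatenate.

W00t0tWW0tWWW0W00tWWW0W0W00tW00t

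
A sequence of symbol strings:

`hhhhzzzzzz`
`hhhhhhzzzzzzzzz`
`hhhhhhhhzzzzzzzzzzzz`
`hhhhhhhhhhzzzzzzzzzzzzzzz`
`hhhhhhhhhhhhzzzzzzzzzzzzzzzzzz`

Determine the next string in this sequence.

Reading off run lengths: h runs 4, 6, 8, 10, 12; z runs 6, 9, 12, 15, 18 — each is linear in n, where the shown terms are n = 2, 3, 4, 5, 6.
For the next term, n = 7, so the run lengths are 14, 21.

hhhhhhhhhhhhhhzzzzzzzzzzzzzzzzzzzzz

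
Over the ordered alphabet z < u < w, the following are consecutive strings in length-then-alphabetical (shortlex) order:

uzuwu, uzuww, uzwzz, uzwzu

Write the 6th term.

uzwuz

Continuing the enumeration 2 steps past uzwzu: uzwzu → uzwzw → (answer).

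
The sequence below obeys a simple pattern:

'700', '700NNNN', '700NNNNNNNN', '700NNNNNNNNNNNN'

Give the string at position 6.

Every step adds NNNN to the end: s(k+1) = s(k)·NNNN.
From 700NNNNNNNNNNNN, 2 further steps: 700NNNNNNNNNNNN → 700NNNNNNNNNNNNNNNN → (answer).

700NNNNNNNNNNNNNNNNNNNN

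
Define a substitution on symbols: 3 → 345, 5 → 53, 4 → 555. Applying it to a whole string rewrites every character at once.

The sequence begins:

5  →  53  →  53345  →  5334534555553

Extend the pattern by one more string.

φ(5334534555553) expands symbol-by-symbol to 53 345 345 555 53 345 555 53 53 53 53 53 345; joining the 13 pieces gives the next term.

53345345555533455555353535353345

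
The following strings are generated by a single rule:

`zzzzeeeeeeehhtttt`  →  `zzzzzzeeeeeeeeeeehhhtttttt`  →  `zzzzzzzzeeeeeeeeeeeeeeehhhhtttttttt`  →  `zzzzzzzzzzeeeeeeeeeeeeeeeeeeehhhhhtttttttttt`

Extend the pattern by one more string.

Reading off run lengths: z runs 4, 6, 8, 10; e runs 7, 11, 15, 19; h runs 2, 3, 4, 5; t runs 4, 6, 8, 10 — each is linear in n, where the shown terms are n = 2, 3, 4, 5.
At n = 6 the blocks have lengths 12, 23, 6, 12.

zzzzzzzzzzzzeeeeeeeeeeeeeeeeeeeeeeehhhhhhtttttttttttt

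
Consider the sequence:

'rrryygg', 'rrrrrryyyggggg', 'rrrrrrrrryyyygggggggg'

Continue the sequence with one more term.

rrrrrrrrrrrryyyyyggggggggggg

Term n consists of 3n r's, followed by n+1 y's, followed by 3n-1 g's (n = 1, 2, …).
For the next term, n = 4, so the run lengths are 12, 5, 11.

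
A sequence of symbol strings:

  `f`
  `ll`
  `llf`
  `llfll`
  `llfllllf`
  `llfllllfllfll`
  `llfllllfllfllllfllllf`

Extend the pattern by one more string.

llfllllfllfllllfllllfllfllllfllfll

This is a Fibonacci-style word recurrence s(k) = s(k−1)·s(k−2): e.g. ll·f = llf.
The next term joins llfllllfllfllllfllllf and llfllllfllfll.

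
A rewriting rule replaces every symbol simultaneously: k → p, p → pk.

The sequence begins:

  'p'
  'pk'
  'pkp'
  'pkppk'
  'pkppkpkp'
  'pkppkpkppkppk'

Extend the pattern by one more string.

Rewriting the 13 symbols of pkppkpkppkppk one by one yields pk p pk pk p pk p pk pk p pk pk p; concatenated:

pkppkpkppkppkpkppkpkp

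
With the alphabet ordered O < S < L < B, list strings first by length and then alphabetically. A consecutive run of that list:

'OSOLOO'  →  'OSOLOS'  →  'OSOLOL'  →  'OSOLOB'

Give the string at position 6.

OSOLSS

Continuing the enumeration 2 steps past OSOLOB: OSOLOB → OSOLSO → (answer).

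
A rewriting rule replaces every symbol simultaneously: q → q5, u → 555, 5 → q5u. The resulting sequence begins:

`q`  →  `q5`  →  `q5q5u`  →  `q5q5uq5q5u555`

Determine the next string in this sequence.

Replace each of the 13 characters of q5q5uq5q5u555 in place — q5 q5u q5 q5u 555 q5 q5u q5 q5u 555 q5u q5u q5u — and concatenate.

q5q5uq5q5u555q5q5uq5q5u555q5uq5uq5u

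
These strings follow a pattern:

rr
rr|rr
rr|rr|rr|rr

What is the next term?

s(k+1) = s(k)·|·s(k) — each term doubles the last with '|' between the halves.
Doubling rr|rr|rr|rr with '|' between the halves:

rr|rr|rr|rr|rr|rr|rr|rr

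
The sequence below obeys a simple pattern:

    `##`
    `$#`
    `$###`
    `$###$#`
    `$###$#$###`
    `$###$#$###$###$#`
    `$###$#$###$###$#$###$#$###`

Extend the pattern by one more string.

$###$#$###$###$#$###$#$###$###$#$###$###$#

Each term (from the third on) is the previous term followed by the one before it: term 3 = $#·## = $###.
Continuing: $###$#$###$###$#$###$#$### · $###$#$###$###$# gives term 8.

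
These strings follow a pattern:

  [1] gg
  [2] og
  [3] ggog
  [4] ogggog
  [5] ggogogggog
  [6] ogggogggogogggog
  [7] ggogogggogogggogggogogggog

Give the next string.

ogggogggogogggogggogogggogogggogggogogggog

From term 3 onward, concatenate the second-to-last term with the last: gg·og = ggog, og·ggog = ogggog, …
The next term joins ogggogggogogggog and ggogogggogogggogggogogggog.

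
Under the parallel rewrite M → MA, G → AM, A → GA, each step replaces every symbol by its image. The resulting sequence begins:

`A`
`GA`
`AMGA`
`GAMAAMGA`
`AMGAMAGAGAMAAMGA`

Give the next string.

Rewriting the 16 symbols of AMGAMAGAGAMAAMGA one by one yields GA MA AM GA MA GA AM GA AM GA MA GA GA MA AM GA; concatenated:

GAMAAMGAMAGAAMGAAMGAMAGAGAMAAMGA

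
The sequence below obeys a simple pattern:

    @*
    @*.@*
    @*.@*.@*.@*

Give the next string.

Every step duplicates the string with '.' between the halves.
So the next term is two copies of @*.@*.@*.@* with '.' between the halves.

@*.@*.@*.@*.@*.@*.@*.@*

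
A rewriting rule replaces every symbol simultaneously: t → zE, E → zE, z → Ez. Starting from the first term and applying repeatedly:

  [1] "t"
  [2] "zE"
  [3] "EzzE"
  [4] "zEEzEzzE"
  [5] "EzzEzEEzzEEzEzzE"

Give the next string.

Rewriting the 16 symbols of EzzEzEEzzEEzEzzE one by one yields zE Ez Ez zE Ez zE zE Ez Ez zE zE Ez zE Ez Ez zE; concatenated:

zEEzEzzEEzzEzEEzEzzEzEEzzEEzEzzE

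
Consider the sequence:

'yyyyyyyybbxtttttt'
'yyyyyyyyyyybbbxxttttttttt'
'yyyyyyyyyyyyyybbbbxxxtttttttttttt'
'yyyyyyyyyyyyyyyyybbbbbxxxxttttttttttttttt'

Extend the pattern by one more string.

yyyyyyyyyyyyyyyyyyyybbbbbbxxxxxtttttttttttttttttt

Each string has the form y^{3n+2} b^{n} x^{n-1} t^{3n}, where the shown terms are n = 2, 3, 4, 5.
Setting n = 6 gives 20, 6, 5, 18 characters in each block.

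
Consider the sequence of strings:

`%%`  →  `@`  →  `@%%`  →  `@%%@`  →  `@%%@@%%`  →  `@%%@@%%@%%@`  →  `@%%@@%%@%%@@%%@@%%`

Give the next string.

Each term (from the third on) is the previous term followed by the one before it: term 3 = @·%% = @%%.
So term 8 is @%%@@%%@%%@@%%@@%%·@%%@@%%@%%@.

@%%@@%%@%%@@%%@@%%@%%@@%%@%%@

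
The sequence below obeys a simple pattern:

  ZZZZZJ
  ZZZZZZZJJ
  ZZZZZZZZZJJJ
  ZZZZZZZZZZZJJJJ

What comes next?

ZZZZZZZZZZZZZJJJJJ

The n-th term is 2n+1 Z's then n-1 J's, where the shown terms are n = 2, 3, 4, 5.
For the next term, n = 6, so the run lengths are 13, 5.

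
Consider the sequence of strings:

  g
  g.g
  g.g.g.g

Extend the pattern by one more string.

g.g.g.g.g.g.g.g

Every step duplicates the string with '.' between the halves.
One more doubling of g.g.g.g gives the answer.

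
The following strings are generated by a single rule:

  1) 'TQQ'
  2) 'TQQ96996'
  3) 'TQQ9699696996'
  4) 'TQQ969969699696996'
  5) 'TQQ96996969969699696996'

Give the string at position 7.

The strings grow by a fixed suffix 96996 each time.
From TQQ96996969969699696996, 2 further steps: TQQ96996969969699696996 → TQQ9699696996969969699696996 → (answer).

TQQ969969699696996969969699696996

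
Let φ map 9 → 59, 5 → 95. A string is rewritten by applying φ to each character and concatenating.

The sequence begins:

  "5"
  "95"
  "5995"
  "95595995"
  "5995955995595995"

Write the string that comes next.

Replace each of the 16 characters of 5995955995595995 in place — 95 59 59 95 59 95 95 59 59 95 95 59 95 59 59 95 — and concatenate.

95595995599595595995955995595995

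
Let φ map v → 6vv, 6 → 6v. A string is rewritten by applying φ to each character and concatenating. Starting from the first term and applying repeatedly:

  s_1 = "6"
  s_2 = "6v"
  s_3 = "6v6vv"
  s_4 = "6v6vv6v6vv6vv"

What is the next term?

6v6vv6v6vv6vv6v6vv6v6vv6vv6v6vv6vv

Applying the rule to each of the 13 symbols of 6v6vv6v6vv6vv gives the pieces 6v 6vv 6v 6vv 6vv 6v 6vv 6v 6vv 6vv 6v 6vv 6vv, which concatenate to the answer.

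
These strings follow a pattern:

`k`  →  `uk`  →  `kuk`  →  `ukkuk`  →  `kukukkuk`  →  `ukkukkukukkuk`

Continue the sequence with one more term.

kukukkukukkukkukukkuk

Each term (from the third on) is the two preceding terms concatenated in order: term 3 = k·uk = kuk.
Continuing: kukukkuk · ukkukkukukkuk gives term 7.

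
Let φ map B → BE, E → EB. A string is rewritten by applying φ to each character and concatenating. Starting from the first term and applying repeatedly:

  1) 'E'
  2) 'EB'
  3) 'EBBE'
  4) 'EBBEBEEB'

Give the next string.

EBBEBEEBBEEBEBBE

Rewriting each symbol of EBBEBEEB: E→EB, B→BE, B→BE, E→EB, B→BE, E→EB, E→EB, B→BE, which concatenates to EB BE BE EB BE EB EB BE.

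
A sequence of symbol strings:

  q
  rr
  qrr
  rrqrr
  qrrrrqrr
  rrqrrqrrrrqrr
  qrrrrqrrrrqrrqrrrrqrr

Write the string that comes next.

Each term (from the third on) is the two preceding terms concatenated in order: term 3 = q·rr = qrr.
So term 8 is rrqrrqrrrrqrr·qrrrrqrrrrqrrqrrrrqrr.

rrqrrqrrrrqrrqrrrrqrrrrqrrqrrrrqrr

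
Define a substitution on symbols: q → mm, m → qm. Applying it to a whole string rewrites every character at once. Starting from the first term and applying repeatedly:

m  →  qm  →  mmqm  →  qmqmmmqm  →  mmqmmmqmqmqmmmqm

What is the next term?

Rewriting the 16 symbols of mmqmmmqmqmqmmmqm one by one yields qm qm mm qm qm qm mm qm mm qm mm qm qm qm mm qm; concatenated:

qmqmmmqmqmqmmmqmmmqmmmqmqmqmmmqm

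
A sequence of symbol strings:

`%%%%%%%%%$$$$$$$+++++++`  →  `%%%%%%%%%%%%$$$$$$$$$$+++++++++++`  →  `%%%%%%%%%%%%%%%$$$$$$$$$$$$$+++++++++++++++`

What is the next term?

%%%%%%%%%%%%%%%%%%$$$$$$$$$$$$$$$$+++++++++++++++++++

Term n consists of 3n+3 %'s, followed by 3n+1 $'s, followed by 4n-1 +'s, where the shown terms are n = 2, 3, 4.
Setting n = 5 gives 18, 16, 19 characters in each block.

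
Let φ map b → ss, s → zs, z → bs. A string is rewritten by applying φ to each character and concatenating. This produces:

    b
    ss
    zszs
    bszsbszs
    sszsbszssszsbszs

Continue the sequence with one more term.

zszsbszssszsbszszszsbszssszsbszs

Applying the rule to each of the 16 symbols of sszsbszssszsbszs gives the pieces zs zs bs zs ss zs bs zs zs zs bs zs ss zs bs zs, which concatenate to the answer.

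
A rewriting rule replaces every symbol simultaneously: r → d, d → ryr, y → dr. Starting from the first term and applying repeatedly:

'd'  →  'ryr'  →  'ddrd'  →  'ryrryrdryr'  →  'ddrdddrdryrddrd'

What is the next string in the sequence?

ryrryrdryrryrryrdryrddrdryrryrdryr

Applying the rule to each of the 15 symbols of ddrdddrdryrddrd gives the pieces ryr ryr d ryr ryr ryr d ryr d dr d ryr ryr d ryr, which concatenate to the answer.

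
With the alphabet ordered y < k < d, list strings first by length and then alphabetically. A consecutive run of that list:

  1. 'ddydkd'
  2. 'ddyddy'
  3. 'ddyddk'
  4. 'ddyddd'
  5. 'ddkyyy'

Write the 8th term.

Continuing the enumeration 3 steps past ddkyyy: ddkyyy → ddkyyk → ddkyyd → (answer).

ddkyky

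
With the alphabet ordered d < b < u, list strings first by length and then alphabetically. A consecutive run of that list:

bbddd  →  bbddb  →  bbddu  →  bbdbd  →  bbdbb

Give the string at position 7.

Advancing 2 positions from bbdbb through bbdbb → bbdbu reaches term 7.

bbdud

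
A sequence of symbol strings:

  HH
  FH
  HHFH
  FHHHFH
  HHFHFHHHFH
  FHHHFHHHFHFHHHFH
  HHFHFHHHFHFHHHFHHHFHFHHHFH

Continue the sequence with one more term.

Each term (from the third on) is the two preceding terms concatenated in order: term 3 = HH·FH = HHFH.
So term 8 is FHHHFHHHFHFHHHFH·HHFHFHHHFHFHHHFHHHFHFHHHFH.

FHHHFHHHFHFHHHFHHHFHFHHHFHFHHHFHHHFHFHHHFH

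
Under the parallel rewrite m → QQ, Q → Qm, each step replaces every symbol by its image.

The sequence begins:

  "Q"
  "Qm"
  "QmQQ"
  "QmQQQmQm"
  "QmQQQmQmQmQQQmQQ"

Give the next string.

QmQQQmQmQmQQQmQQQmQQQmQmQmQQQmQm

Replace each of the 16 characters of QmQQQmQmQmQQQmQQ in place — Qm QQ Qm Qm Qm QQ Qm QQ Qm QQ Qm Qm Qm QQ Qm Qm — and concatenate.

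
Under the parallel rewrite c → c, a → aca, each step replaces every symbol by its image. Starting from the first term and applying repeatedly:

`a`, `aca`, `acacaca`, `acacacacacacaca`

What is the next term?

Replace each of the 15 characters of acacacacacacaca in place — aca c aca c aca c aca c aca c aca c aca c aca — and concatenate.

acacacacacacacacacacacacacacaca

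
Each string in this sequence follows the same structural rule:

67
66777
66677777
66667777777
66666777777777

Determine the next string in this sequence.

Reading off run lengths: 6 runs 1, 2, 3, 4, 5; 7 runs 1, 3, 5, 7, 9 — each is linear in n (n = 1, 2, …).
For the next term, n = 6, so the run lengths are 6, 11.

66666677777777777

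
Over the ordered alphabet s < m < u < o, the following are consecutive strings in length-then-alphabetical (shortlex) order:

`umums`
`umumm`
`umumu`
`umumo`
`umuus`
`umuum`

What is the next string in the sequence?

umuuu

Treat umuum as a base-4 numeral over the given alphabet and add one, carrying through any trailing o's.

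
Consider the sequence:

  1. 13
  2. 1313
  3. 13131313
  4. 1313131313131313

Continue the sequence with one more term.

s(k+1) = s(k)·s(k) — each term doubles the last.
Doubling 1313131313131313:

13131313131313131313131313131313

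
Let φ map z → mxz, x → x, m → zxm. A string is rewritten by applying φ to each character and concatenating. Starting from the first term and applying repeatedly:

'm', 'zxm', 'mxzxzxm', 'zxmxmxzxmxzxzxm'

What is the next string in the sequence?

Rewriting the 15 symbols of zxmxmxzxmxzxzxm one by one yields mxz x zxm x zxm x mxz x zxm x mxz x mxz x zxm; concatenated:

mxzxzxmxzxmxmxzxzxmxmxzxmxzxzxm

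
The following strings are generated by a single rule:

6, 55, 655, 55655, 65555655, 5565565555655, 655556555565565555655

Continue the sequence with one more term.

Each term (from the third on) is the two preceding terms concatenated in order: term 3 = 6·55 = 655.
So term 8 is 5565565555655·655556555565565555655.

5565565555655655556555565565555655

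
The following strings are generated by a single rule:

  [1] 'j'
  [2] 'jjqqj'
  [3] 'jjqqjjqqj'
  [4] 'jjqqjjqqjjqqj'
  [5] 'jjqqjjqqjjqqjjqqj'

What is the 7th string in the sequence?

The strings grow by a fixed prefix jjqq each time.
From jjqqjjqqjjqqjjqqj, 2 further steps: jjqqjjqqjjqqjjqqj → jjqqjjqqjjqqjjqqjjqqj → (answer).

jjqqjjqqjjqqjjqqjjqqjjqqj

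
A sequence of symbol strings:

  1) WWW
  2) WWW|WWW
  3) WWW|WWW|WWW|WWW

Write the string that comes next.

WWW|WWW|WWW|WWW|WWW|WWW|WWW|WWW

Each string is two copies of the previous one joined by '|'.
So the next term is two copies of WWW|WWW|WWW|WWW with '|' between the halves.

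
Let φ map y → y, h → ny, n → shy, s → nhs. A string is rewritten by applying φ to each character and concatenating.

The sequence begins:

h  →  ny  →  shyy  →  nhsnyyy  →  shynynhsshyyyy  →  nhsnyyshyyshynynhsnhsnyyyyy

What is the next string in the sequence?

shynynhsshyyynhsnyyynhsnyyshyyshynynhsshynynhsshyyyyyy

Applying the rule to each of the 27 symbols of nhsnyyshyyshynynhsnhsnyyyyy gives the pieces shy ny nhs shy y y nhs ny y y nhs ny y shy y shy ny nhs shy ny nhs shy y y y y y, which concatenate to the answer.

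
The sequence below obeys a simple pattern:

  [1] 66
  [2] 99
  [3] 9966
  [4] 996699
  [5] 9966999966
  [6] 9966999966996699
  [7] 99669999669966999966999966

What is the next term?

From term 3 onward, concatenate the last term with the second-to-last: 99·66 = 9966, 9966·99 = 996699, …
Continuing: 99669999669966999966999966 · 9966999966996699 gives term 8.

996699996699669999669999669966999966996699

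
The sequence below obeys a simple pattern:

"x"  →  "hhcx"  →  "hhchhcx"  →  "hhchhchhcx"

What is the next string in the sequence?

Every step adds hhc at the front: s(k+1) = hhc·s(k).
Applying this once more to hhchhchhcx:

hhchhchhchhcx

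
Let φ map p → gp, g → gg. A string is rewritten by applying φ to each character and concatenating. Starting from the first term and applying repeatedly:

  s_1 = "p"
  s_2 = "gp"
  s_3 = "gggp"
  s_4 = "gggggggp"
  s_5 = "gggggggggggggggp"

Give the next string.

φ(gggggggggggggggp) expands symbol-by-symbol to gg gg gg gg gg gg gg gg gg gg gg gg gg gg gg gp; joining the 16 pieces gives the next term.

gggggggggggggggggggggggggggggggp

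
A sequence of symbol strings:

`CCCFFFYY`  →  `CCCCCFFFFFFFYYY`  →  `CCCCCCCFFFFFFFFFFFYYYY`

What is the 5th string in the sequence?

Term n consists of 2n+1 C's, followed by 4n-1 F's, followed by n+1 Y's (n = 1, 2, …).
For term 5, n = 5, so the run lengths are 11, 19, 6.

CCCCCCCCCCCFFFFFFFFFFFFFFFFFFFYYYYYY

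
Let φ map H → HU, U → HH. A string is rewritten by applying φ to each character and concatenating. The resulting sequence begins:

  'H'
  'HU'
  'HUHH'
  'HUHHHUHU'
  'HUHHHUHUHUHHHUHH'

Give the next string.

Applying the rule to each of the 16 symbols of HUHHHUHUHUHHHUHH gives the pieces HU HH HU HU HU HH HU HH HU HH HU HU HU HH HU HU, which concatenate to the answer.

HUHHHUHUHUHHHUHHHUHHHUHUHUHHHUHU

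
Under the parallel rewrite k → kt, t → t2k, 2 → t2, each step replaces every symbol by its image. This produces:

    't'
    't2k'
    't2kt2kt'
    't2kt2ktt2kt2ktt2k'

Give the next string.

Rewriting the 17 symbols of t2kt2ktt2kt2ktt2k one by one yields t2k t2 kt t2k t2 kt t2k t2k t2 kt t2k t2 kt t2k t2k t2 kt; concatenated:

t2kt2ktt2kt2ktt2kt2kt2ktt2kt2ktt2kt2kt2kt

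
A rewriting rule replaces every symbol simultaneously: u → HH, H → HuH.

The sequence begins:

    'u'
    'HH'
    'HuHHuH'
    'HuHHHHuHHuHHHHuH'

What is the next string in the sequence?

HuHHHHuHHuHHuHHuHHHHuHHuHHHHuHHuHHuHHuHHHHuH

φ(HuHHHHuHHuHHHHuH) expands symbol-by-symbol to HuH HH HuH HuH HuH HuH HH HuH HuH HH HuH HuH HuH HuH HH HuH; joining the 16 pieces gives the next term.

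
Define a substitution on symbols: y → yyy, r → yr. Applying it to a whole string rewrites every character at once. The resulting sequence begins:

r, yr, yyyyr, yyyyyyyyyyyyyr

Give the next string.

yyyyyyyyyyyyyyyyyyyyyyyyyyyyyyyyyyyyyyyyr

Replace each of the 14 characters of yyyyyyyyyyyyyr in place — yyy yyy yyy yyy yyy yyy yyy yyy yyy yyy yyy yyy yyy yr — and concatenate.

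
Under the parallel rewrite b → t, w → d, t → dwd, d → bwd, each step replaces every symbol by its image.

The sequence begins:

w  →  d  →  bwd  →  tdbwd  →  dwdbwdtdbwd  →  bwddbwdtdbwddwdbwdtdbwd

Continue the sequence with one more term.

tdbwdbwdtdbwddwdbwdtdbwdbwddbwdtdbwddwdbwdtdbwd

Replace each of the 23 characters of bwddbwdtdbwddwdbwdtdbwd in place — t d bwd bwd t d bwd dwd bwd t d bwd bwd d bwd t d bwd dwd bwd t d bwd — and concatenate.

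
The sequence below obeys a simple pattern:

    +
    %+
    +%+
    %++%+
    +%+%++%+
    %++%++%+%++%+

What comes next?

From term 3 onward, concatenate the second-to-last term with the last: +·%+ = +%+, %+·+%+ = %++%+, …
The next term joins +%+%++%+ and %++%++%+%++%+.

+%+%++%+%++%++%+%++%+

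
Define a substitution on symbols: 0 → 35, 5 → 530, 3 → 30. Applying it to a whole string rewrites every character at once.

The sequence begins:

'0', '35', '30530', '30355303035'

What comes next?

Expanding 30355303035: 3→30, 0→35, 3→30, 5→530, 5→530, 3→30, 0→35, 3→30, 0→35, 3→30, 5→530. Concatenated: 30 35 30 530 530 30 35 30 35 30 530.

3035305305303035303530530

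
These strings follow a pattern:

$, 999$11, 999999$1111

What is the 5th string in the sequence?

s(k+1) = 999·s(k)·11, so each term gains 999 as a prefix and 11 as a suffix.
From 999999$1111, 2 further steps: 999999$1111 → 999999999$111111 → (answer).

999999999999$11111111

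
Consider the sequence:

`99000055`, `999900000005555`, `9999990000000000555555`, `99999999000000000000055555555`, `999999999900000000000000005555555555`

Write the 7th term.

99999999999999000000000000000000000055555555555555

Each string has the form 9^{2n} 0^{3n+1} 5^{2n} (n = 1, 2, …).
Setting n = 7 gives 14, 22, 14 characters in each block.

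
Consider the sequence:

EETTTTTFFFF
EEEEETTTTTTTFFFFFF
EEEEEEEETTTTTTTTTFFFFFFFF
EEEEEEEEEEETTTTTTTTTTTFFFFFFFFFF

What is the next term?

Each string has the form E^{3n-1} T^{2n+3} F^{2n+2} (n = 1, 2, …).
For the next term, n = 5, so the run lengths are 14, 13, 12.

EEEEEEEEEEEEEETTTTTTTTTTTTTFFFFFFFFFFFF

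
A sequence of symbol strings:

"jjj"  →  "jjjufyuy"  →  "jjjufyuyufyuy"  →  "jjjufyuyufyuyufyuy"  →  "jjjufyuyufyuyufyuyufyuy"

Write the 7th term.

jjjufyuyufyuyufyuyufyuyufyuyufyuy

The strings grow by a fixed suffix ufyuy each time.
From jjjufyuyufyuyufyuyufyuy, 2 further steps: jjjufyuyufyuyufyuyufyuy → jjjufyuyufyuyufyuyufyuyufyuy → (answer).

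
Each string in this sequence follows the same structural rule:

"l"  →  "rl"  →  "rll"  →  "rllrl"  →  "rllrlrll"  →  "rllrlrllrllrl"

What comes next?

rllrlrllrllrlrllrlrll

Each term (from the third on) is the previous term followed by the one before it: term 3 = rl·l = rll.
Continuing: rllrlrllrllrl · rllrlrll gives term 7.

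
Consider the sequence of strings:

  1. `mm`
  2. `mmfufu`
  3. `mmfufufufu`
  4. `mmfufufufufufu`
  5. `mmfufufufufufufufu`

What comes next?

Each term is the previous one with fufu appended.
Applying this once more to mmfufufufufufufufu:

mmfufufufufufufufufufu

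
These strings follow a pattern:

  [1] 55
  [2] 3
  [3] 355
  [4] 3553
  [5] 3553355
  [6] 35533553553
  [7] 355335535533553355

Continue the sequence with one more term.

Each term (from the third on) is the previous term followed by the one before it: term 3 = 3·55 = 355.
Continuing: 355335535533553355 · 35533553553 gives term 8.

35533553553355335535533553553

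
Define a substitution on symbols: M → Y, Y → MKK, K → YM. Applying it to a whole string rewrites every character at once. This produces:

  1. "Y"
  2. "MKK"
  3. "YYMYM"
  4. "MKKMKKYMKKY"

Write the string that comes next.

Rewriting each symbol of MKKMKKYMKKY: M→Y, K→YM, K→YM, M→Y, K→YM, K→YM, Y→MKK, M→Y, K→YM, K→YM, Y→MKK, which concatenates to Y YM YM Y YM YM MKK Y YM YM MKK.

YYMYMYYMYMMKKYYMYMMKK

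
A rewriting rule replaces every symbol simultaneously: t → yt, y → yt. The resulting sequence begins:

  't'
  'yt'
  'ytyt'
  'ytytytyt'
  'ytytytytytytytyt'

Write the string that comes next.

φ(ytytytytytytytyt) expands symbol-by-symbol to yt yt yt yt yt yt yt yt yt yt yt yt yt yt yt yt; joining the 16 pieces gives the next term.

ytytytytytytytytytytytytytytytyt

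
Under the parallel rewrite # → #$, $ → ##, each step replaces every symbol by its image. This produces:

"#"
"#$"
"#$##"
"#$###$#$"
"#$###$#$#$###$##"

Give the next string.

φ(#$###$#$#$###$##) expands symbol-by-symbol to #$ ## #$ #$ #$ ## #$ ## #$ ## #$ #$ #$ ## #$ #$; joining the 16 pieces gives the next term.

#$###$#$#$###$###$###$#$#$###$#$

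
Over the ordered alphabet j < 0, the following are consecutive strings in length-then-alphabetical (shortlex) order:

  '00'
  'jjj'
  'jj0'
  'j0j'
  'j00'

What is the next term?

0jj

Find the rightmost character of j00 below 0, bump it to the next letter, and reset everything to its right to j.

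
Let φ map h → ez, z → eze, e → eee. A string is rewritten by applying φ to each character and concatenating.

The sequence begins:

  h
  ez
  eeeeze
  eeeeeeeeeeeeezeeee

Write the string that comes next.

Rewriting the 18 symbols of eeeeeeeeeeeeezeeee one by one yields eee eee eee eee eee eee eee eee eee eee eee eee eee eze eee eee eee eee; concatenated:

eeeeeeeeeeeeeeeeeeeeeeeeeeeeeeeeeeeeeeeezeeeeeeeeeeeee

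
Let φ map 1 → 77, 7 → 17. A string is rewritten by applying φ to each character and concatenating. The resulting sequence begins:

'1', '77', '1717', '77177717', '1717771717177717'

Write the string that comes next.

Rewriting the 16 symbols of 1717771717177717 one by one yields 77 17 77 17 17 17 77 17 77 17 77 17 17 17 77 17; concatenated:

77177717171777177717771717177717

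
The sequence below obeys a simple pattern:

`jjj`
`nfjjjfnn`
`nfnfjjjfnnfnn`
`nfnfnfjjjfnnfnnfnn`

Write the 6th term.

Every step adds nf to the front and fnn to the end of the previous string.
From nfnfnfjjjfnnfnnfnn, 2 further steps: nfnfnfjjjfnnfnnfnn → nfnfnfnfjjjfnnfnnfnnfnn → (answer).

nfnfnfnfnfjjjfnnfnnfnnfnnfnn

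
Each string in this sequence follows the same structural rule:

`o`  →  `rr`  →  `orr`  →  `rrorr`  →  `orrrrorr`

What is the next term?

rrorrorrrrorr

From term 3 onward, concatenate the second-to-last term with the last: o·rr = orr, rr·orr = rrorr, …
Continuing: rrorr · orrrrorr gives term 6.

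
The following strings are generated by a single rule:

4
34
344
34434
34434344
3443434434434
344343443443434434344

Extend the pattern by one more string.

Each term (from the third on) is the previous term followed by the one before it: term 3 = 34·4 = 344.
The next term joins 344343443443434434344 and 3443434434434.

3443434434434344343443443434434434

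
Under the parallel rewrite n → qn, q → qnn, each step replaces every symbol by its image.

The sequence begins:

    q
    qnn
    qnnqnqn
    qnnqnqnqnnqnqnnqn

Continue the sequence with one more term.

Rewriting the 17 symbols of qnnqnqnqnnqnqnnqn one by one yields qnn qn qn qnn qn qnn qn qnn qn qn qnn qn qnn qn qn qnn qn; concatenated:

qnnqnqnqnnqnqnnqnqnnqnqnqnnqnqnnqnqnqnnqn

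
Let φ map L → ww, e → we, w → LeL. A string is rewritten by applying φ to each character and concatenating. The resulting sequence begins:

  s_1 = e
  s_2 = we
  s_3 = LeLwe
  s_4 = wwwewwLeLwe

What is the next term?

LeLLeLLeLweLeLLeLwwwewwLeLwe

Apply φ to wwwewwLeLwe symbol by symbol: w→LeL, w→LeL, w→LeL, e→we, w→LeL, w→LeL, L→ww, e→we, L→ww, w→LeL, e→we; joined: LeL LeL LeL we LeL LeL ww we ww LeL we.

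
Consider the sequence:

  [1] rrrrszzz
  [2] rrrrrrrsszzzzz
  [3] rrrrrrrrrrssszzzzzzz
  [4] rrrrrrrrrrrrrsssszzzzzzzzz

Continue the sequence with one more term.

The n-th term is 3n+1 r's then n s's then 2n+1 z's (n = 1, 2, …).
Setting n = 5 gives 16, 5, 11 characters in each block.

rrrrrrrrrrrrrrrrssssszzzzzzzzzzz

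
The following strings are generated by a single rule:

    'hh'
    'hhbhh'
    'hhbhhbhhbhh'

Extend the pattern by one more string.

Each string is two copies of the previous one joined by 'b'.
So the next term is two copies of hhbhhbhhbhh with 'b' between the halves.

hhbhhbhhbhhbhhbhhbhhbhh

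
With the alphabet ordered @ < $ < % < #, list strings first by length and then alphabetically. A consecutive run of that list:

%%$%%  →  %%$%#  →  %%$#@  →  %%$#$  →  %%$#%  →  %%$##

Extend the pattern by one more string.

%%%@@

Find the rightmost character of %%$## below #, bump it to the next letter, and reset everything to its right to @.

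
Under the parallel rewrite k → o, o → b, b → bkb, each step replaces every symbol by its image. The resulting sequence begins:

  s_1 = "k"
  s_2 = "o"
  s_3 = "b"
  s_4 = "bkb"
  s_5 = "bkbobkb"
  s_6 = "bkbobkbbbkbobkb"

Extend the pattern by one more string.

Replace each of the 15 characters of bkbobkbbbkbobkb in place — bkb o bkb b bkb o bkb bkb bkb o bkb b bkb o bkb — and concatenate.

bkbobkbbbkbobkbbkbbkbobkbbbkbobkb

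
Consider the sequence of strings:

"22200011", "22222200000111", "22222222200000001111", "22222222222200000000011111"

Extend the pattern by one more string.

Each string has the form 2^{3n} 0^{2n+1} 1^{n+1} (n = 1, 2, …).
Setting n = 5 gives 15, 11, 6 characters in each block.

22222222222222200000000000111111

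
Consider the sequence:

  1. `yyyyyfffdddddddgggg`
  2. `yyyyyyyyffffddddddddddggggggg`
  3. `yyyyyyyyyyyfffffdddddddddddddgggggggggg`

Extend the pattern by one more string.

yyyyyyyyyyyyyyffffffddddddddddddddddggggggggggggg

Each string has the form y^{3n-1} f^{n+1} d^{3n+1} g^{3n-2}, where the shown terms are n = 2, 3, 4.
For the next term, n = 5, so the run lengths are 14, 6, 16, 13.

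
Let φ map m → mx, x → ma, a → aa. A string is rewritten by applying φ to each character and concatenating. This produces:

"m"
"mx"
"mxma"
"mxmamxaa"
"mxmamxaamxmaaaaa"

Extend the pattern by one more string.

mxmamxaamxmaaaaamxmamxaaaaaaaaaa

φ(mxmamxaamxmaaaaa) expands symbol-by-symbol to mx ma mx aa mx ma aa aa mx ma mx aa aa aa aa aa; joining the 16 pieces gives the next term.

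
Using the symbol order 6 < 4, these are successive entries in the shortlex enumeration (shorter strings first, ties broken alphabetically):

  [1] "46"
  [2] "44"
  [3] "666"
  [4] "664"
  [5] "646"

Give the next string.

Treat 646 as a base-2 numeral over the given alphabet and add one, carrying through any trailing 4's.

644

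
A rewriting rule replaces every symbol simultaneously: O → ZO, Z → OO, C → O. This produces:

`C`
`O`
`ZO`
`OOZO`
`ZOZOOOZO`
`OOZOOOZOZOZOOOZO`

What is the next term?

φ(OOZOOOZOZOZOOOZO) expands symbol-by-symbol to ZO ZO OO ZO ZO ZO OO ZO OO ZO OO ZO ZO ZO OO ZO; joining the 16 pieces gives the next term.

ZOZOOOZOZOZOOOZOOOZOOOZOZOZOOOZO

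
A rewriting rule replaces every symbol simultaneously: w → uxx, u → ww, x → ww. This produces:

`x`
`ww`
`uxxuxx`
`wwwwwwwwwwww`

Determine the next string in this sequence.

Expanding wwwwwwwwwwww: w→uxx, w→uxx, w→uxx, w→uxx, w→uxx, w→uxx, w→uxx, w→uxx, w→uxx, w→uxx, w→uxx, w→uxx. Concatenated: uxx uxx uxx uxx uxx uxx uxx uxx uxx uxx uxx uxx.

uxxuxxuxxuxxuxxuxxuxxuxxuxxuxxuxxuxx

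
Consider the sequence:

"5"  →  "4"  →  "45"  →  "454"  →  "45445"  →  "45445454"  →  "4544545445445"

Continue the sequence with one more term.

From term 3 onward, concatenate the last term with the second-to-last: 4·5 = 45, 45·4 = 454, …
Continuing: 4544545445445 · 45445454 gives term 8.

454454544544545445454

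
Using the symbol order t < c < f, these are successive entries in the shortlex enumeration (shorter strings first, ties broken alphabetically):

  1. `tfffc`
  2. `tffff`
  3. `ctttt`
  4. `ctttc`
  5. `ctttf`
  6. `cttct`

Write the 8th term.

Advancing 2 positions from cttct through cttct → cttcc reaches term 8.

cttcf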